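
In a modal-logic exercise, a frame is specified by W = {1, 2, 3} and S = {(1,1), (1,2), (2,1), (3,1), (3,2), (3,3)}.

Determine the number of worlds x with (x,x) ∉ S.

Enumerating: 2.

1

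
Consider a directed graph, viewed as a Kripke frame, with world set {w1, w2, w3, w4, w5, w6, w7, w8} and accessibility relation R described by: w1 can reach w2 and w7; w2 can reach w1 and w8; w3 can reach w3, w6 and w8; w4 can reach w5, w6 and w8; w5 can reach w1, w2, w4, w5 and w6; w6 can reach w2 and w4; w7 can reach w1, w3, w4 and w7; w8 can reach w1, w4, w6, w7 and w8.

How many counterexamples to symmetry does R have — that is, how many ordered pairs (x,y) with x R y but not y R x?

12

Enumerating: (w2,w8), (w3,w6), (w3,w8), (w5,w1), (w5,w2), (w5,w6), (w6,w2), (w7,w3), (w7,w4), (w8,w1), (w8,w6), (w8,w7).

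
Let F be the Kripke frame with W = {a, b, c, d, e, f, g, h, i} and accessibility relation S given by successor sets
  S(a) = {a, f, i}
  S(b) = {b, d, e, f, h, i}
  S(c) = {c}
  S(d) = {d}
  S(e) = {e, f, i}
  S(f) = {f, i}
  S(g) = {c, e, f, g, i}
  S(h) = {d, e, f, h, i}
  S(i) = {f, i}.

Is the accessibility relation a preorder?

Yes

Reflexive: yes — every world is S-related to itself.
Transitive: yes — every two-step S-path is closed by a direct edge.
So S is a preorder.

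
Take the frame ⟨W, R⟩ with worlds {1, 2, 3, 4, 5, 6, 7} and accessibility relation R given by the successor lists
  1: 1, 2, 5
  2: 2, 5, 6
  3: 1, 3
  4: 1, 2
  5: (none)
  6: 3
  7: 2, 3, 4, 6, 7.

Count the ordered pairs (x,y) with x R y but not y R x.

12

Enumerating: (1,2), (1,5), (2,5), (2,6), (3,1), (4,1), (4,2), (6,3), (7,2), (7,3), (7,4), (7,6).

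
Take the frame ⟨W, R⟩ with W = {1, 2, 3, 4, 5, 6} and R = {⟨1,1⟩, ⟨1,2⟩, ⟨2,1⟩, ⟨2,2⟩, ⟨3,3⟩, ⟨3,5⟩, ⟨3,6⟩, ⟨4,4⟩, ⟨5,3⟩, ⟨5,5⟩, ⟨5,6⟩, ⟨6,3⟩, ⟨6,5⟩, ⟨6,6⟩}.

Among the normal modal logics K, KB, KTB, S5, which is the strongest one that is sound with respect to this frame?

S5

Symmetric (axiom B): yes — every pair in R has its reverse in R.
Reflexive (axiom T): yes — every world is R-related to itself.
Euclidean (axiom 5): yes — any two successors of a common world are R-related.
So F validates K, KB, KTB, S5. The strongest is S5.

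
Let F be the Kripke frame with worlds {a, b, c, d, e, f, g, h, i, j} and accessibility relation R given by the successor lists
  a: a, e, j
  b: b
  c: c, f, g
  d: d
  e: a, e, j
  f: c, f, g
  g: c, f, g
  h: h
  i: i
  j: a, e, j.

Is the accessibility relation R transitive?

Transitive: yes — every two-step R-path is closed by a direct edge.

Yes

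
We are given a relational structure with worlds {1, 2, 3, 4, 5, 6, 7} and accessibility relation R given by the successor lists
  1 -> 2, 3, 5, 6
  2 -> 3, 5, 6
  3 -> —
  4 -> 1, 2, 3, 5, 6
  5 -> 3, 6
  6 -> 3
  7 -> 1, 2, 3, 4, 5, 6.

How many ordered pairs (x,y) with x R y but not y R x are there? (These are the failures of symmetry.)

21

Enumerating: (1,2), (1,3), (1,5), (1,6), (2,3), (2,5), (2,6), (4,1), (4,2), (4,3), (4,5), (4,6), … and 9 more.
Total: 21.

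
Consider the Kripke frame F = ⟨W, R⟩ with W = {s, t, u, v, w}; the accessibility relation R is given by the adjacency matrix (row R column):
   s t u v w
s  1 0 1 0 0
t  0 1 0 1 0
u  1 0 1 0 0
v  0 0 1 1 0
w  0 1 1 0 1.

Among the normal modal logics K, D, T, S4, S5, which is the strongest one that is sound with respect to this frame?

Serial (axiom D): yes — every world has a successor (e.g. s R s).
Reflexive (axiom T): yes — every world is R-related to itself.
Transitive (axiom 4): no — t R v and v R u, but not t R u.
Euclidean (axiom 5): no — w R t and w R u, but not t R u.
So F validates K, D, T; S4 would additionally require R to be transitive. The strongest is T.

T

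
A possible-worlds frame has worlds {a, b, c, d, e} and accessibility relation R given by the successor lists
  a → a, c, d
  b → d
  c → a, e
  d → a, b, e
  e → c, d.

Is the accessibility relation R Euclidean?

No

Euclidean: no — a R c and a R d, but not c R d.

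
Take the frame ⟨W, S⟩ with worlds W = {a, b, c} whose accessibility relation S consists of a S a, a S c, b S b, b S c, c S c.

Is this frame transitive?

Yes

Transitive: yes — every two-step S-path is closed by a direct edge.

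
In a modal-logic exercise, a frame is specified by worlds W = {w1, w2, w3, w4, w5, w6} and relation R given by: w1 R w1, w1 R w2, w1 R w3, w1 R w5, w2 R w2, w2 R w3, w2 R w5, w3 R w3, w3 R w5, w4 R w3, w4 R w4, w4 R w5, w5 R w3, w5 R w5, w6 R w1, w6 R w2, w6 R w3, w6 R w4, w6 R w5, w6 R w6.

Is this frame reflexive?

Yes

Reflexive: yes — every world is R-related to itself.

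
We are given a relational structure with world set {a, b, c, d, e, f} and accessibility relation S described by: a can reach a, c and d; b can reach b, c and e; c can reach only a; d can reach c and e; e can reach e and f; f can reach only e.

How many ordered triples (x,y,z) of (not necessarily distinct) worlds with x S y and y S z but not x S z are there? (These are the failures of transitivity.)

Enumerating: (a,d,e), (b,c,a), (b,e,f), (c,a,c), (c,a,d), (d,c,a), (d,e,f), (f,e,f).

8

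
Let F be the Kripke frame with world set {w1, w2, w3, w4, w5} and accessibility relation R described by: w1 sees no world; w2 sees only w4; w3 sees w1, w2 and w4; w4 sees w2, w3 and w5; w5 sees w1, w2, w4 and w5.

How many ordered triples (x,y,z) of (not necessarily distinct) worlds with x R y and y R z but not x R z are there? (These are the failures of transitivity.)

Enumerating: (w2,w4,w2), (w2,w4,w3), (w2,w4,w5), (w3,w4,w3), (w3,w4,w5), (w4,w2,w4), (w4,w3,w1), (w4,w3,w4), (w4,w5,w1), (w4,w5,w4), (w5,w4,w3).

11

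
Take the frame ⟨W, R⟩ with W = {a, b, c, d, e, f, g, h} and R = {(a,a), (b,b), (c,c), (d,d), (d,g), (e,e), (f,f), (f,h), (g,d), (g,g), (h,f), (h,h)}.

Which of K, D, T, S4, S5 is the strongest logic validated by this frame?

S5

Serial (axiom D): yes — every world has a successor (e.g. a R a).
Reflexive (axiom T): yes — every world is R-related to itself.
Transitive (axiom 4): yes — every two-step R-path is closed by a direct edge.
Euclidean (axiom 5): yes — any two successors of a common world are R-related.
So F validates K, D, T, S4, S5. The strongest is S5.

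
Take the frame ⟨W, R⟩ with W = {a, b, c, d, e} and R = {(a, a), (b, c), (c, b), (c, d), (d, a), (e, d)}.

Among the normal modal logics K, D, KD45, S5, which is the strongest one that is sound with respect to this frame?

D

Serial (axiom D): yes — every world has a successor (e.g. a R a).
Euclidean (axiom 5): no — c R b and c R d, but not b R d.
Transitive (axiom 4): no — b R c and c R d, but not b R d.
Reflexive (axiom T): no — b is not related to itself.
So F validates K, D; KD45 would additionally require R to be Euclidean and transitive. The strongest is D.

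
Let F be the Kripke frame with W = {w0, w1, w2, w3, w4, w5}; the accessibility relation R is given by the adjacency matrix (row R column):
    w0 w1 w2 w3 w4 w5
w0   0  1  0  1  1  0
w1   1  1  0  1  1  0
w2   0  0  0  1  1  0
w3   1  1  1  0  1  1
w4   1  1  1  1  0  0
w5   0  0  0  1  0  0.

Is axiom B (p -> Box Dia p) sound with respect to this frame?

By correspondence theory, B is valid on a frame iff R is symmetric.
Symmetric: yes — every pair in R has its reverse in R.

Yes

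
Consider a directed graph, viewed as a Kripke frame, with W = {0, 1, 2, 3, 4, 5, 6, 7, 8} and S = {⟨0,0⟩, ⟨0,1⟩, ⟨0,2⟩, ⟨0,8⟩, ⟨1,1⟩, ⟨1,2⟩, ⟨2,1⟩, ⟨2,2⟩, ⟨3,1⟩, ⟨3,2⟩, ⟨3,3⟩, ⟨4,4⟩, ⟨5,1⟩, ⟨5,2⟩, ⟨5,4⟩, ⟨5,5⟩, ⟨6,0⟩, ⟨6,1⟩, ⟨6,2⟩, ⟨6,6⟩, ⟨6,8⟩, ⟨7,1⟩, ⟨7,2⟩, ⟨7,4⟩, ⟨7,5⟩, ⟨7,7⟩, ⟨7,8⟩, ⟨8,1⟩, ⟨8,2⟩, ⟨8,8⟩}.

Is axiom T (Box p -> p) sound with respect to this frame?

Yes

The schema T characterises exactly the reflexive frames.
Reflexive: yes — every world is S-related to itself.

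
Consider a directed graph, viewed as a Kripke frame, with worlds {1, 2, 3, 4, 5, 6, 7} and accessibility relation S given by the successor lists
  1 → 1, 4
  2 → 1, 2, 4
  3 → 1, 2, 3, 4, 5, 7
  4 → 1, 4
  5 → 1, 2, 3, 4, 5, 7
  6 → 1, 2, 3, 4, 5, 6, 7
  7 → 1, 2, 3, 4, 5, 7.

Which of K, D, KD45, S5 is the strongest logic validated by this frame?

D

Serial (axiom D): yes — every world has a successor (e.g. 1 S 1).
Euclidean (axiom 5): no — 3 S 1 and 3 S 2, but not 1 S 2.
Transitive (axiom 4): yes — every two-step S-path is closed by a direct edge.
Reflexive (axiom T): yes — every world is S-related to itself.
So F validates K, D; KD45 would additionally require S to be Euclidean. The strongest is D.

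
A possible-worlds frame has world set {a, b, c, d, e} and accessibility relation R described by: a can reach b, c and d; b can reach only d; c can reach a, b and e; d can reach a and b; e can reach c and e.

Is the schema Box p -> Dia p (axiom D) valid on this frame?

Yes

Axiom D corresponds to the accessibility relation being serial.
Serial: yes — every world has a successor (e.g. a R b).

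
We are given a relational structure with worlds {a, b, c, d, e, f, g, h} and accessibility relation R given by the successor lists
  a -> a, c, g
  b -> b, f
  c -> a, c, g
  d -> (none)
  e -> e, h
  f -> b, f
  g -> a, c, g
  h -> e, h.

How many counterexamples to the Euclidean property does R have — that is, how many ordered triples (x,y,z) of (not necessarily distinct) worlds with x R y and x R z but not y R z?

0

R is Euclidean; there are no such tuples.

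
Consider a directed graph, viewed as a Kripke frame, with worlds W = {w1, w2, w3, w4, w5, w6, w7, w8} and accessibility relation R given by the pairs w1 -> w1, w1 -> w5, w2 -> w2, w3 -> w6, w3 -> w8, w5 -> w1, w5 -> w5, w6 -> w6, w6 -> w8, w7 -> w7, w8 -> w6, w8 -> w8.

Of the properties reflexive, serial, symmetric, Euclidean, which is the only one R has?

Reflexive: no — w3 is not related to itself.
Serial: no — w4 has no R-successor.
Symmetric: no — w3 R w6 but not w6 R w3.
Euclidean: yes — any two successors of a common world are R-related.
Only Euclidean holds.

Euclidean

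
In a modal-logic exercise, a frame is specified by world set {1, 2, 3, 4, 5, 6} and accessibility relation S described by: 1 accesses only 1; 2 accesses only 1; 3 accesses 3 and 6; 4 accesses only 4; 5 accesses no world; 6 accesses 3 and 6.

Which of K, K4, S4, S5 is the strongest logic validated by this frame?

K4

Transitive (axiom 4): yes — every two-step S-path is closed by a direct edge.
Reflexive (axiom T): no — 2 is not related to itself.
Euclidean (axiom 5): yes — any two successors of a common world are S-related.
So F validates K, K4; S4 would additionally require S to be reflexive. The strongest is K4.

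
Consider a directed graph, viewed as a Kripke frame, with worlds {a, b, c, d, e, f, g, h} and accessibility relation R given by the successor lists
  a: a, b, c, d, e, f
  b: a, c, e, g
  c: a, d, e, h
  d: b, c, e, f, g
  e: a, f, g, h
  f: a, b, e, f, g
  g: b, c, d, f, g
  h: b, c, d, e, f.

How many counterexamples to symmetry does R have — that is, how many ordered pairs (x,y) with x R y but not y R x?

13

Enumerating: (a,d), (b,c), (b,e), (c,e), (d,b), (d,e), (d,f), (e,g), (f,b), (g,c), (h,b), (h,d), (h,f).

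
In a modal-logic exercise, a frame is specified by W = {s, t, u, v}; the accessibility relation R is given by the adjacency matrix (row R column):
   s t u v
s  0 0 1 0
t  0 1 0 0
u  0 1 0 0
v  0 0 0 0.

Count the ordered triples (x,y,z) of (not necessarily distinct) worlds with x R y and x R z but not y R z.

Enumerating: (s,u,u).

1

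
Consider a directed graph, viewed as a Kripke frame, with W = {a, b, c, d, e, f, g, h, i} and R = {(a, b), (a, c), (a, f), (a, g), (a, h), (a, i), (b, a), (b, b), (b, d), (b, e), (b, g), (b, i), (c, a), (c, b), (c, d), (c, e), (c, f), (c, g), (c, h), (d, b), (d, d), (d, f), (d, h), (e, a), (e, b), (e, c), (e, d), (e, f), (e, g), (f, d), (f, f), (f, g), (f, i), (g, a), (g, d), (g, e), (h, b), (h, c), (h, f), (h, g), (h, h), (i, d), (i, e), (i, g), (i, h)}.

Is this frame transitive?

No

Transitive: no — a R b and b R d, but not a R d.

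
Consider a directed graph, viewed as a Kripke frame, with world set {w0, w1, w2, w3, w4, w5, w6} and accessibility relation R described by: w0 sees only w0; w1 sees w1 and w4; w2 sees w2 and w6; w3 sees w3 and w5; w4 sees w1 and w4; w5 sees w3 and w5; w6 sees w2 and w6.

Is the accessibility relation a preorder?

Yes

Reflexive: yes — every world is R-related to itself.
Transitive: yes — every two-step R-path is closed by a direct edge.
So R is a preorder.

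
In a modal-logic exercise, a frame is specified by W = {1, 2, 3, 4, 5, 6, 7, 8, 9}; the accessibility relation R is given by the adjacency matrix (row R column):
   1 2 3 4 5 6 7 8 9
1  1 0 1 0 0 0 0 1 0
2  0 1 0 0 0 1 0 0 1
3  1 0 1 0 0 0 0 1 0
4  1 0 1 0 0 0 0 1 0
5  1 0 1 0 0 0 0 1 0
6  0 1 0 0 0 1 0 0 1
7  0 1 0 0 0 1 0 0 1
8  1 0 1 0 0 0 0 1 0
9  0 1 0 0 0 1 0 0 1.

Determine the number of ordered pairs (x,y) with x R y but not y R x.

Enumerating: (4,1), (4,3), (4,8), (5,1), (5,3), (5,8), (7,2), (7,6), (7,9).

9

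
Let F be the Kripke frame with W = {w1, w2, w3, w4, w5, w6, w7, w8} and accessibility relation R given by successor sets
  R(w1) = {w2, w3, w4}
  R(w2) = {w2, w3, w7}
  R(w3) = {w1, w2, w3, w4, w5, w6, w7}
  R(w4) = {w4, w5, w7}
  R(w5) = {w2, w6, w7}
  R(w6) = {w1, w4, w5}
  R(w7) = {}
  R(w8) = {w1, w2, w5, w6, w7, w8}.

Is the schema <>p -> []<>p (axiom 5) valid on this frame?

No

By correspondence theory, 5 is valid on a frame iff R is Euclidean.
Euclidean: no — w1 R w2 and w1 R w4, but not w2 R w4.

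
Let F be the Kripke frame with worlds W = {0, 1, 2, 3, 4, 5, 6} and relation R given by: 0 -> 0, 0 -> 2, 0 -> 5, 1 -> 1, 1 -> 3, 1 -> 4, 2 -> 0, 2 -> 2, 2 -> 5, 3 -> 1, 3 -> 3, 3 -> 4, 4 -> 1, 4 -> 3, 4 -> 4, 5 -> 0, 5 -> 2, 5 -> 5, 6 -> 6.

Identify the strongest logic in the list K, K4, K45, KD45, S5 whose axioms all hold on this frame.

S5

Transitive (axiom 4): yes — every two-step R-path is closed by a direct edge.
Euclidean (axiom 5): yes — any two successors of a common world are R-related.
Serial (axiom D): yes — every world has a successor (e.g. 0 R 0).
Reflexive (axiom T): yes — every world is R-related to itself.
So F validates K, K4, K45, KD45, S5. The strongest is S5.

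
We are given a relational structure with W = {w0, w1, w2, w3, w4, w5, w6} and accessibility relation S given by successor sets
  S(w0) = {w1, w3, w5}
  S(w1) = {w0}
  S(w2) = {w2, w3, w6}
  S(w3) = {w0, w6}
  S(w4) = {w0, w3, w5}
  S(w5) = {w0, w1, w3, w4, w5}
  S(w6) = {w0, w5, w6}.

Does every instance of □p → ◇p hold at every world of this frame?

Yes

By correspondence theory, D is valid on a frame iff S is serial.
Serial: yes — every world has a successor (e.g. w0 S w1).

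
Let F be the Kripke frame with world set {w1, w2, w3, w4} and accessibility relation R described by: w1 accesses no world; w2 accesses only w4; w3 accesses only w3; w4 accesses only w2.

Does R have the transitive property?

Transitive: no — w2 R w4 and w4 R w2, but not w2 R w2.

No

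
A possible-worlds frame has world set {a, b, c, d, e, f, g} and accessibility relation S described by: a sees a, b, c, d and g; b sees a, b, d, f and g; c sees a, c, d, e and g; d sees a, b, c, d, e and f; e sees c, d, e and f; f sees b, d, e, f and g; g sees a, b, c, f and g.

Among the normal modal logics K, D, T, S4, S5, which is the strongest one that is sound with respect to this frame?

Serial (axiom D): yes — every world has a successor (e.g. a S a).
Reflexive (axiom T): yes — every world is S-related to itself.
Transitive (axiom 4): no — a S b and b S f, but not a S f.
Euclidean (axiom 5): no — a S b and a S c, but not b S c.
So F validates K, D, T; S4 would additionally require S to be transitive. The strongest is T.

T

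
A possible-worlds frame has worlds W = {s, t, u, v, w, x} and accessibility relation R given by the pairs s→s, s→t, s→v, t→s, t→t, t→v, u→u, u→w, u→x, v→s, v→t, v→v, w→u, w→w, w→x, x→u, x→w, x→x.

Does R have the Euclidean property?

Yes

Euclidean: yes — any two successors of a common world are R-related.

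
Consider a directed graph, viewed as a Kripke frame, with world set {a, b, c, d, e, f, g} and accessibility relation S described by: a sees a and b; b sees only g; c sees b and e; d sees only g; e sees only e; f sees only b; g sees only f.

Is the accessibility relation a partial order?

Reflexive: no — b is not related to itself.
Transitive: no — a S b and b S g, but not a S g.
Antisymmetric: yes — no distinct pair is related both ways.
So S is not a partial order.

No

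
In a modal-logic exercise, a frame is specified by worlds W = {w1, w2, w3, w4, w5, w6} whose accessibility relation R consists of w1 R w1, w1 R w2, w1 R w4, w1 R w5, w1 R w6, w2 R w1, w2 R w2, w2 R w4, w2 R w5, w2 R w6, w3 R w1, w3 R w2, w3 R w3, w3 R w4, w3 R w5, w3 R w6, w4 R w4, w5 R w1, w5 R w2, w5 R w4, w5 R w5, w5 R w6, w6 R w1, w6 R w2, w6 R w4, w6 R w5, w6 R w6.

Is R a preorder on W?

Reflexive: yes — every world is R-related to itself.
Transitive: yes — every two-step R-path is closed by a direct edge.
So R is a preorder.

Yes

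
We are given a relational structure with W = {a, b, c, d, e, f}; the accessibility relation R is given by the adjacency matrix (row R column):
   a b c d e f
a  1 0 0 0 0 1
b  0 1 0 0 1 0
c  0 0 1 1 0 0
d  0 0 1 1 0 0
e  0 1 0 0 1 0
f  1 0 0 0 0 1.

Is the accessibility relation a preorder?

Yes

Reflexive: yes — every world is R-related to itself.
Transitive: yes — every two-step R-path is closed by a direct edge.
So R is a preorder.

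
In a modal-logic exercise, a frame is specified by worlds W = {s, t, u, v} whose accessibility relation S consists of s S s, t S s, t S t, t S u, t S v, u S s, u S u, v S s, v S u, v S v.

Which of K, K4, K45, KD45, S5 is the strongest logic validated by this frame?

Transitive (axiom 4): yes — every two-step S-path is closed by a direct edge.
Euclidean (axiom 5): no — t S s and t S u, but not s S u.
Serial (axiom D): yes — every world has a successor (e.g. s S s).
Reflexive (axiom T): yes — every world is S-related to itself.
So F validates K, K4; K45 would additionally require S to be Euclidean. The strongest is K4.

K4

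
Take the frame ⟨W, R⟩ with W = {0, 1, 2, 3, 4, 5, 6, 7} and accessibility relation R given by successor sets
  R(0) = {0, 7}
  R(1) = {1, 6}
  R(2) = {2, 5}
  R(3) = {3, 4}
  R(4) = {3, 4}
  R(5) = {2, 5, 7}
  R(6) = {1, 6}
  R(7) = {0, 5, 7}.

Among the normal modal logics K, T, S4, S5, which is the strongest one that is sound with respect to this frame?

T

Reflexive (axiom T): yes — every world is R-related to itself.
Transitive (axiom 4): no — 0 R 7 and 7 R 5, but not 0 R 5.
Euclidean (axiom 5): no — 5 R 2 and 5 R 7, but not 2 R 7.
So F validates K, T; S4 would additionally require R to be transitive. The strongest is T.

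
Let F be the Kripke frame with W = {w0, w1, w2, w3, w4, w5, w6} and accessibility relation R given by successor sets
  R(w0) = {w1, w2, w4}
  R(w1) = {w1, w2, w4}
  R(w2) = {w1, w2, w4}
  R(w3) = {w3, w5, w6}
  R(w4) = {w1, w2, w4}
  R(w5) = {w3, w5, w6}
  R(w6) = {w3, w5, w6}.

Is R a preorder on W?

Reflexive: no — w0 is not related to itself.
Transitive: yes — every two-step R-path is closed by a direct edge.
So R is not a preorder.

No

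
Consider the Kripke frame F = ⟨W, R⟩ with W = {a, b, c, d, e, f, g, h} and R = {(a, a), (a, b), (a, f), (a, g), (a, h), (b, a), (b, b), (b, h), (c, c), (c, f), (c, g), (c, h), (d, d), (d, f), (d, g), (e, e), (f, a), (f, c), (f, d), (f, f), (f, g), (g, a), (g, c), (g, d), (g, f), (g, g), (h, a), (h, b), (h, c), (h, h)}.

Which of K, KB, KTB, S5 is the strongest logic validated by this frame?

KTB

Symmetric (axiom B): yes — every pair in R has its reverse in R.
Reflexive (axiom T): yes — every world is R-related to itself.
Euclidean (axiom 5): no — a R b and a R f, but not b R f.
So F validates K, KB, KTB; S5 would additionally require R to be Euclidean. The strongest is KTB.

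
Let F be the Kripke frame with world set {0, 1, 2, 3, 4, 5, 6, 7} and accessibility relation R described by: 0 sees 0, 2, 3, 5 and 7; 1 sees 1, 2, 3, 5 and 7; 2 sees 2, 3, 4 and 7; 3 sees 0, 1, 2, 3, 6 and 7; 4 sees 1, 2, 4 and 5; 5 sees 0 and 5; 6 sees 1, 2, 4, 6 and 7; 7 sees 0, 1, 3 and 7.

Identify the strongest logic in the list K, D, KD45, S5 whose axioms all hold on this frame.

Serial (axiom D): yes — every world has a successor (e.g. 0 R 0).
Euclidean (axiom 5): no — 0 R 2 and 0 R 5, but not 2 R 5.
Transitive (axiom 4): no — 0 R 2 and 2 R 4, but not 0 R 4.
Reflexive (axiom T): yes — every world is R-related to itself.
So F validates K, D; KD45 would additionally require R to be Euclidean and transitive. The strongest is D.

D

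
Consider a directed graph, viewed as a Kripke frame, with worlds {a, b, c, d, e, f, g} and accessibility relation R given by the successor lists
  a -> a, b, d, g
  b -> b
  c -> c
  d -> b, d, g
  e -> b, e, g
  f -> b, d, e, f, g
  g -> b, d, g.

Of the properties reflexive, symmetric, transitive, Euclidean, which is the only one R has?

Reflexive: yes — every world is R-related to itself.
Symmetric: no — a R b but not b R a.
Transitive: no — e R g and g R d, but not e R d.
Euclidean: no — a R b and a R d, but not b R d.
Only reflexive holds.

reflexive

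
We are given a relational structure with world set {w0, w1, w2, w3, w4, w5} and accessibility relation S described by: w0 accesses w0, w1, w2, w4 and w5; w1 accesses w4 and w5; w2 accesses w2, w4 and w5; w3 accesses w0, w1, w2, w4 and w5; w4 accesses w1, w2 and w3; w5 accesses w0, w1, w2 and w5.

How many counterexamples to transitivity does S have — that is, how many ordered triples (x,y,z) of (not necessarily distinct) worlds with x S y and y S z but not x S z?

Enumerating: (w0,w4,w3), (w1,w4,w1), (w1,w4,w2), (w1,w4,w3), (w1,w5,w0), (w1,w5,w1), (w1,w5,w2), (w2,w4,w1), (w2,w4,w3), (w2,w5,w0), (w2,w5,w1), (w3,w4,w3), … and 10 more.
Total: 22.

22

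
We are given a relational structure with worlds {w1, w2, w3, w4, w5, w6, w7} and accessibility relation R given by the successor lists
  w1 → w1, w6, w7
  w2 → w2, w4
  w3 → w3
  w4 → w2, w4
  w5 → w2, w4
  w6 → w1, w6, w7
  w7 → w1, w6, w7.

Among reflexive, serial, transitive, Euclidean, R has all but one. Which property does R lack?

reflexive

Reflexive: no — w5 is not related to itself.
Serial: yes — every world has a successor (e.g. w1 R w1).
Transitive: yes — every two-step R-path is closed by a direct edge.
Euclidean: yes — any two successors of a common world are R-related.
Only reflexive fails.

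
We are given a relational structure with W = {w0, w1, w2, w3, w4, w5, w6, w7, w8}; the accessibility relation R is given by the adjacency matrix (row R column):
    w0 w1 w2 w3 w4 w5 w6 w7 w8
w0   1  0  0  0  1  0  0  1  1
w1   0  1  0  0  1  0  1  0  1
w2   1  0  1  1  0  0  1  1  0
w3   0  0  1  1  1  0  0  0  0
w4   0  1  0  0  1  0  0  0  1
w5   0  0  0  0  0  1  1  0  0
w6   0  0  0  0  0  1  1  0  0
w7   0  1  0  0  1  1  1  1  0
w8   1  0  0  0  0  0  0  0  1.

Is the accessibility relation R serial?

Serial: yes — every world has a successor (e.g. w0 R w0).

Yes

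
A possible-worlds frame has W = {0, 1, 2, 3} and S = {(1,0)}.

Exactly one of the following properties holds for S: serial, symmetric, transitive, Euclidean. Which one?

transitive

Serial: no — 0 has no S-successor.
Symmetric: no — 1 S 0 but not 0 S 1.
Transitive: yes — every two-step S-path is closed by a direct edge.
Euclidean: no — 1 S 0 and 1 S 0, but not 0 S 0.
Only transitive holds.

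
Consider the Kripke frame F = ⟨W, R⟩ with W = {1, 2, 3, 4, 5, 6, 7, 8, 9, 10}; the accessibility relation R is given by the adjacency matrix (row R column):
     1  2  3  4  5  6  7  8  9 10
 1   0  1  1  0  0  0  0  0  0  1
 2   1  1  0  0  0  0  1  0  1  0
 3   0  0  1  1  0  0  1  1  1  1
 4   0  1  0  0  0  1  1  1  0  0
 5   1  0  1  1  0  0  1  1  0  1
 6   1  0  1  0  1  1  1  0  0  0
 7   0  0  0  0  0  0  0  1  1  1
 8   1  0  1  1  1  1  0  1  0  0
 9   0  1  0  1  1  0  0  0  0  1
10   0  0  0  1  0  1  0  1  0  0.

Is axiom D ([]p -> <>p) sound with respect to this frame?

The schema D characterises exactly the serial frames.
Serial: yes — every world has a successor (e.g. 1 R 10).

Yes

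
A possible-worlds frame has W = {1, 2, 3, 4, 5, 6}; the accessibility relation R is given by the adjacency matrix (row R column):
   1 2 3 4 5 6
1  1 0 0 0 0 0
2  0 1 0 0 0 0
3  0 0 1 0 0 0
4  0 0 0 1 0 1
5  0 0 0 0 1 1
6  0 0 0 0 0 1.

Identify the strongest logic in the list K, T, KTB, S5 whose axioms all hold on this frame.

Reflexive (axiom T): yes — every world is R-related to itself.
Symmetric (axiom B): no — 4 R 6 but not 6 R 4.
Euclidean (axiom 5): no — 4 R 6 and 4 R 4, but not 6 R 4.
So F validates K, T; KTB would additionally require R to be symmetric. The strongest is T.

T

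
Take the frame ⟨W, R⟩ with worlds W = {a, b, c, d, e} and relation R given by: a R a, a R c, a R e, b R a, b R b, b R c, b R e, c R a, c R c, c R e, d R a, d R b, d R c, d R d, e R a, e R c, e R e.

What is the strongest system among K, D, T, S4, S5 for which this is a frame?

Serial (axiom D): yes — every world has a successor (e.g. a R a).
Reflexive (axiom T): yes — every world is R-related to itself.
Transitive (axiom 4): no — d R a and a R e, but not d R e.
Euclidean (axiom 5): no — d R a and d R b, but not a R b.
So F validates K, D, T; S4 would additionally require R to be transitive. The strongest is T.

T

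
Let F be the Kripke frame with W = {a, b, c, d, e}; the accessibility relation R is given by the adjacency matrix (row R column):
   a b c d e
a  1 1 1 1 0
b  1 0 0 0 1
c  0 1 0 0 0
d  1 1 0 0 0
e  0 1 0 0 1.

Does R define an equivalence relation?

Reflexive: no — b is not related to itself.
Symmetric: no — a R c but not c R a.
Transitive: no — a R b and b R e, but not a R e.
So R is not an equivalence relation.

No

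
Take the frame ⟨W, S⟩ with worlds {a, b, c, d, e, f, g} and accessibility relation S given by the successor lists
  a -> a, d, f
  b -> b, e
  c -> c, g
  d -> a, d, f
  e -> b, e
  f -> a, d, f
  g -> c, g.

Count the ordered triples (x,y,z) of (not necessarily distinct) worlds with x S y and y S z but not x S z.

S is transitive; there are no such tuples.

0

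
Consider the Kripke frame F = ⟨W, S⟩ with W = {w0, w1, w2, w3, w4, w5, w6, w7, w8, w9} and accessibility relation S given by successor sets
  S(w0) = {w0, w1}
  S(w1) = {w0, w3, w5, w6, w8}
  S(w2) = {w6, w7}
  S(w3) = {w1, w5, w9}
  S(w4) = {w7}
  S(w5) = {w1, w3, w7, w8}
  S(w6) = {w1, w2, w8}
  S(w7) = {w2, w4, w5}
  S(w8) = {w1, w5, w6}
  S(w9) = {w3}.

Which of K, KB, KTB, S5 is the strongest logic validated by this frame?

KB

Symmetric (axiom B): yes — every pair in S has its reverse in S.
Reflexive (axiom T): no — w1 is not related to itself.
Euclidean (axiom 5): no — w1 S w0 and w1 S w3, but not w0 S w3.
So F validates K, KB; KTB would additionally require S to be reflexive. The strongest is KB.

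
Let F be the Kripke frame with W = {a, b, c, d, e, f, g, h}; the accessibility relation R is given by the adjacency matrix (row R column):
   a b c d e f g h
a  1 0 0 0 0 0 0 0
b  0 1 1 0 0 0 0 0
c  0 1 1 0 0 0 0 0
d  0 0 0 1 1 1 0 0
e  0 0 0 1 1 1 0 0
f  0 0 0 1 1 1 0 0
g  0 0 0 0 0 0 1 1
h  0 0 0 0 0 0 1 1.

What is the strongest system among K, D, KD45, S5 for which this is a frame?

S5

Serial (axiom D): yes — every world has a successor (e.g. a R a).
Euclidean (axiom 5): yes — any two successors of a common world are R-related.
Transitive (axiom 4): yes — every two-step R-path is closed by a direct edge.
Reflexive (axiom T): yes — every world is R-related to itself.
So F validates K, D, KD45, S5. The strongest is S5.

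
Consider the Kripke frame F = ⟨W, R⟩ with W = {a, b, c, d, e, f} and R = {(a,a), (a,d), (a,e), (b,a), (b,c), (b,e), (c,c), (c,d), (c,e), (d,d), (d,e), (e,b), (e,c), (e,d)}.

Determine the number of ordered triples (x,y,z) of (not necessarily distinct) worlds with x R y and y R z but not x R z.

Enumerating: (a,e,b), (a,e,c), (b,a,d), (b,c,d), (b,e,b), (b,e,d), (c,e,b), (d,e,b), (d,e,c), (e,b,a), (e,b,e), (e,c,e), (e,d,e).

13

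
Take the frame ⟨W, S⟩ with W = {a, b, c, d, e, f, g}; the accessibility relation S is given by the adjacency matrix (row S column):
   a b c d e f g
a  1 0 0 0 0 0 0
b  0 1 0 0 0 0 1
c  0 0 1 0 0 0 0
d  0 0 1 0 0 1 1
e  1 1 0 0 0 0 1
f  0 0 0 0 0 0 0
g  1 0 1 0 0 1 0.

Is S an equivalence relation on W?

No

Reflexive: no — d is not related to itself.
Symmetric: no — b S g but not g S b.
Transitive: no — b S g and g S a, but not b S a.
So S is not an equivalence relation.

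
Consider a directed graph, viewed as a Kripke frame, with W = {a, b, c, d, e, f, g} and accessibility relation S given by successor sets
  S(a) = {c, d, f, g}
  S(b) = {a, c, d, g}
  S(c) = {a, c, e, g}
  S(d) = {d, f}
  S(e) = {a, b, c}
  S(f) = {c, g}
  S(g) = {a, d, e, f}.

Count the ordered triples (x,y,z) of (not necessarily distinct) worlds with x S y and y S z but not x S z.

35

Enumerating: (a,c,a), (a,c,e), (a,g,a), (a,g,e), (b,a,f), (b,c,e), (b,d,f), (b,g,e), (b,g,f), (c,a,d), (c,a,f), (c,e,b), … and 23 more.
Total: 35.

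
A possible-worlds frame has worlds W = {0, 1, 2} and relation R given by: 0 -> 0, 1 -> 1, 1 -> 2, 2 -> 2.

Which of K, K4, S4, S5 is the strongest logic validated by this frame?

S4

Transitive (axiom 4): yes — every two-step R-path is closed by a direct edge.
Reflexive (axiom T): yes — every world is R-related to itself.
Euclidean (axiom 5): no — 1 R 2 and 1 R 1, but not 2 R 1.
So F validates K, K4, S4; S5 would additionally require R to be Euclidean. The strongest is S4.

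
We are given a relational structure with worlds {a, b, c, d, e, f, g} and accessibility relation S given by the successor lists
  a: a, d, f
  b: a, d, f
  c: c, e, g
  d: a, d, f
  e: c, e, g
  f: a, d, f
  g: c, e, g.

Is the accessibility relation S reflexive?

Reflexive: no — b is not related to itself.

No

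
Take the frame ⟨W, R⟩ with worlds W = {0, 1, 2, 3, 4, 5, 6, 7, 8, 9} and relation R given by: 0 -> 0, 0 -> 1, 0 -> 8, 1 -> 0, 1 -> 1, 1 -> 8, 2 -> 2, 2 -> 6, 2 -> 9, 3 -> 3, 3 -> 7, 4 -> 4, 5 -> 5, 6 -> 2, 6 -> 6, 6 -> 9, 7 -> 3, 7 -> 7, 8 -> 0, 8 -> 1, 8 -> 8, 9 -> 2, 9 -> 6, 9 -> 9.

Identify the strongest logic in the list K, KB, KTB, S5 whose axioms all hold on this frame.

S5

Symmetric (axiom B): yes — every pair in R has its reverse in R.
Reflexive (axiom T): yes — every world is R-related to itself.
Euclidean (axiom 5): yes — any two successors of a common world are R-related.
So F validates K, KB, KTB, S5. The strongest is S5.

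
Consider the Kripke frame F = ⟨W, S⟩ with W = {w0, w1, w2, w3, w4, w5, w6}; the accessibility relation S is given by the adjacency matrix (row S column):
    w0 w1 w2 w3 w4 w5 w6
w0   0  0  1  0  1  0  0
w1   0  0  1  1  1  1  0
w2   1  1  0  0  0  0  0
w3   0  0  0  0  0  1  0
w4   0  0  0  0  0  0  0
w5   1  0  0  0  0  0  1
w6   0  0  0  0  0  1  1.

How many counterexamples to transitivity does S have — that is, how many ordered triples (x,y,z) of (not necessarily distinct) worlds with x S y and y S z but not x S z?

18

Enumerating: (w0,w2,w0), (w0,w2,w1), (w1,w2,w0), (w1,w2,w1), (w1,w5,w0), (w1,w5,w6), (w2,w0,w2), (w2,w0,w4), (w2,w1,w2), (w2,w1,w3), (w2,w1,w4), (w2,w1,w5), (w3,w5,w0), (w3,w5,w6), (w5,w0,w2), (w5,w0,w4), (w5,w6,w5), (w6,w5,w0).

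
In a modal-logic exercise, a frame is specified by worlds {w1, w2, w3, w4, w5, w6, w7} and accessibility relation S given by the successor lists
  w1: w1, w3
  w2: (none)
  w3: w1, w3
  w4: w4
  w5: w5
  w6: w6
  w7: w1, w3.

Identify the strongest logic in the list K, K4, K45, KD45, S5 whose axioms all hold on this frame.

Transitive (axiom 4): yes — every two-step S-path is closed by a direct edge.
Euclidean (axiom 5): yes — any two successors of a common world are S-related.
Serial (axiom D): no — w2 has no S-successor.
Reflexive (axiom T): no — w2 is not related to itself.
So F validates K, K4, K45; KD45 would additionally require S to be serial. The strongest is K45.

K45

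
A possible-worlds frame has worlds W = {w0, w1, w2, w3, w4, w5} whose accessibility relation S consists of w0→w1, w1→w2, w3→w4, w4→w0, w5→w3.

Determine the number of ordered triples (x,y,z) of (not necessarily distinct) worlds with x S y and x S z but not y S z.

Enumerating: (w0,w1,w1), (w1,w2,w2), (w3,w4,w4), (w4,w0,w0), (w5,w3,w3).

5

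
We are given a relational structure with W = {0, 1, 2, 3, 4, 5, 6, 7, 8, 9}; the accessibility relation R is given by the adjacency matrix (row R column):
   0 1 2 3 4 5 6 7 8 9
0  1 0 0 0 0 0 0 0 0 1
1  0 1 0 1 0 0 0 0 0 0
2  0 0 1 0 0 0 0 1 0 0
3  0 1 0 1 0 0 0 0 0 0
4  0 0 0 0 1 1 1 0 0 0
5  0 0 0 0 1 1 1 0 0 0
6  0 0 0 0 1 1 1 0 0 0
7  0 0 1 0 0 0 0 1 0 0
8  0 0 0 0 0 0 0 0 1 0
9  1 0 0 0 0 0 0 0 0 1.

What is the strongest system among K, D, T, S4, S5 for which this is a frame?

Serial (axiom D): yes — every world has a successor (e.g. 0 R 0).
Reflexive (axiom T): yes — every world is R-related to itself.
Transitive (axiom 4): yes — every two-step R-path is closed by a direct edge.
Euclidean (axiom 5): yes — any two successors of a common world are R-related.
So F validates K, D, T, S4, S5. The strongest is S5.

S5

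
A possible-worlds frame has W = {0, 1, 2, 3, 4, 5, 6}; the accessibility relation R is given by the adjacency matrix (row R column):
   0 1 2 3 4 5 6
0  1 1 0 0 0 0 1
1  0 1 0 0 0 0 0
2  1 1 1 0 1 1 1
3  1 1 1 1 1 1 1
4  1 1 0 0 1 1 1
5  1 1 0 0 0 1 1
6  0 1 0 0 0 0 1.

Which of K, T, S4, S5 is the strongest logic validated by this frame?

Reflexive (axiom T): yes — every world is R-related to itself.
Transitive (axiom 4): yes — every two-step R-path is closed by a direct edge.
Euclidean (axiom 5): no — 0 R 1 and 0 R 6, but not 1 R 6.
So F validates K, T, S4; S5 would additionally require R to be Euclidean. The strongest is S4.

S4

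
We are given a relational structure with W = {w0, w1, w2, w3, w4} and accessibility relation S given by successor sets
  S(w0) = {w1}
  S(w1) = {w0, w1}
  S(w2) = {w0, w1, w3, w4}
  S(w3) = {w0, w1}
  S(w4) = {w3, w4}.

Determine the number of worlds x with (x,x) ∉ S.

3

Enumerating: w0, w2, w3.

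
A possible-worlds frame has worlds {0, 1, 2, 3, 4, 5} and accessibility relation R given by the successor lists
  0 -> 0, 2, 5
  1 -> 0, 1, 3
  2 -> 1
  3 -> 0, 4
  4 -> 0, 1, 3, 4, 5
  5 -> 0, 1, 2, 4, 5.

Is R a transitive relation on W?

No

Transitive: no — 0 R 2 and 2 R 1, but not 0 R 1.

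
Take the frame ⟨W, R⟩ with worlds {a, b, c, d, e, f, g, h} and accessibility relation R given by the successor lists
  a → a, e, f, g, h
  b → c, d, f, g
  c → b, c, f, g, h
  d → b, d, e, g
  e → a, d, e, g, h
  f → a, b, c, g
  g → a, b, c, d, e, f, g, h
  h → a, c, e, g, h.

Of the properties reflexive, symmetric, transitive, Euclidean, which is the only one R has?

Reflexive: no — b is not related to itself.
Symmetric: yes — every pair in R has its reverse in R.
Transitive: no — a R e and e R d, but not a R d.
Euclidean: no — a R e and a R f, but not e R f.
Only symmetric holds.

symmetric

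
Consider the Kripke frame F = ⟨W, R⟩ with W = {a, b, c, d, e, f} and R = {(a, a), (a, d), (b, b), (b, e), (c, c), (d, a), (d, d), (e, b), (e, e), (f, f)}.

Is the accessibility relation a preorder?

Yes

Reflexive: yes — every world is R-related to itself.
Transitive: yes — every two-step R-path is closed by a direct edge.
So R is a preorder.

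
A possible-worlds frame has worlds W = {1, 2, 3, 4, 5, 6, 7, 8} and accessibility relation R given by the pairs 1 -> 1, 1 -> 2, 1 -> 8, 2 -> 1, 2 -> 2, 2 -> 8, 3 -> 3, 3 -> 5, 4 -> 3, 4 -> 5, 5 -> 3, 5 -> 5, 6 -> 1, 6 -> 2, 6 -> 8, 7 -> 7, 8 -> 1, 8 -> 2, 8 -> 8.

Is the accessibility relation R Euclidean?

Yes

Euclidean: yes — any two successors of a common world are R-related.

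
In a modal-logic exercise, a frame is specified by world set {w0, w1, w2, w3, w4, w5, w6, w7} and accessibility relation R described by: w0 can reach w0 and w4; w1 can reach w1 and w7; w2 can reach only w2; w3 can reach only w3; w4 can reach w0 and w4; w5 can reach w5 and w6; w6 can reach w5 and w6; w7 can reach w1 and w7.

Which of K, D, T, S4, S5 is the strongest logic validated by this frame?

S5

Serial (axiom D): yes — every world has a successor (e.g. w0 R w0).
Reflexive (axiom T): yes — every world is R-related to itself.
Transitive (axiom 4): yes — every two-step R-path is closed by a direct edge.
Euclidean (axiom 5): yes — any two successors of a common world are R-related.
So F validates K, D, T, S4, S5. The strongest is S5.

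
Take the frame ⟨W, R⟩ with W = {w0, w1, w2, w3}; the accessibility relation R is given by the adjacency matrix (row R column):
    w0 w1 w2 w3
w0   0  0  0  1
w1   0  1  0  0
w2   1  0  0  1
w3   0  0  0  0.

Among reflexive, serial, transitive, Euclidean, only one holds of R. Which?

transitive

Reflexive: no — w0 is not related to itself.
Serial: no — w3 has no R-successor.
Transitive: yes — every two-step R-path is closed by a direct edge.
Euclidean: no — w2 R w3 and w2 R w0, but not w3 R w0.
Only transitive holds.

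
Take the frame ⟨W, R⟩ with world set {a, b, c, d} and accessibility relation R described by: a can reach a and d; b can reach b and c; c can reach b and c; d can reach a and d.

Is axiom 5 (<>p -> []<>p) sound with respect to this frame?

Yes

The schema 5 characterises exactly the Euclidean frames.
Euclidean: yes — any two successors of a common world are R-related.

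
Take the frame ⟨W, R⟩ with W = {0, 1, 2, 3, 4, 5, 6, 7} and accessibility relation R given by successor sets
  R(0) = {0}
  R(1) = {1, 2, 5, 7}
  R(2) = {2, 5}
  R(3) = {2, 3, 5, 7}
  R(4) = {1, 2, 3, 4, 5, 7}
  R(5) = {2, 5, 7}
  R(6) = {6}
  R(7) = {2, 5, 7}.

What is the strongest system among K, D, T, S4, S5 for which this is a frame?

Serial (axiom D): yes — every world has a successor (e.g. 0 R 0).
Reflexive (axiom T): yes — every world is R-related to itself.
Transitive (axiom 4): no — 2 R 5 and 5 R 7, but not 2 R 7.
Euclidean (axiom 5): no — 1 R 2 and 1 R 7, but not 2 R 7.
So F validates K, D, T; S4 would additionally require R to be transitive. The strongest is T.

T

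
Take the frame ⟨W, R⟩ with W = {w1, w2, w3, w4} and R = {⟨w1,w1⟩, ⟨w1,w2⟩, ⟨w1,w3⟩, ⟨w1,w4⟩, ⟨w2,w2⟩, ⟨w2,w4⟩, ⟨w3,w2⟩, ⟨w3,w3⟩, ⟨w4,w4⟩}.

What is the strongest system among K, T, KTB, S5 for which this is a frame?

Reflexive (axiom T): yes — every world is R-related to itself.
Symmetric (axiom B): no — w1 R w2 but not w2 R w1.
Euclidean (axiom 5): no — w1 R w2 and w1 R w3, but not w2 R w3.
So F validates K, T; KTB would additionally require R to be symmetric. The strongest is T.

T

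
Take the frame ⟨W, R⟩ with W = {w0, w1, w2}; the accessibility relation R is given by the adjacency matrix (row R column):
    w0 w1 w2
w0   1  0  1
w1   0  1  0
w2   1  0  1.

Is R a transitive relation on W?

Yes

Transitive: yes — every two-step R-path is closed by a direct edge.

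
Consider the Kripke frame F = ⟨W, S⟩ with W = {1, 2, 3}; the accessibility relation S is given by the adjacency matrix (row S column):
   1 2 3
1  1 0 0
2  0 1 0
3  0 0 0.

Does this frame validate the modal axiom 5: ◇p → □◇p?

Yes

By correspondence theory, 5 is valid on a frame iff S is Euclidean.
Euclidean: yes — any two successors of a common world are S-related.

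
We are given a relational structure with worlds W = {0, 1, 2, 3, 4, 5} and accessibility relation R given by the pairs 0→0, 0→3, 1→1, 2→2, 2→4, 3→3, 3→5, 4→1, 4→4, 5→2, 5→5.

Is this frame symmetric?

No

Symmetric: no — 0 R 3 but not 3 R 0.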